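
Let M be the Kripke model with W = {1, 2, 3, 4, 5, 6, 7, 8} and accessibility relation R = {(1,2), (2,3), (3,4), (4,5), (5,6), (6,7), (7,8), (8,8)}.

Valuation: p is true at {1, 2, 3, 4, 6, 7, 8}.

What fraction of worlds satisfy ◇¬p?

1: successors {2}; ¬p there: 2:F. ✗
2: successors {3}; ¬p there: 3:F. ✗
3: successors {4}; ¬p there: 4:F. ✗
4: successors {5}; ¬p there: 5:T. ✓
5: successors {6}; ¬p there: 6:F. ✗
6: successors {7}; ¬p there: 7:F. ✗
7: successors {8}; ¬p there: 8:F. ✗
8: successors {8}; ¬p there: 8:F. ✗
That's 1 of 8 worlds, so 1/8.

1/8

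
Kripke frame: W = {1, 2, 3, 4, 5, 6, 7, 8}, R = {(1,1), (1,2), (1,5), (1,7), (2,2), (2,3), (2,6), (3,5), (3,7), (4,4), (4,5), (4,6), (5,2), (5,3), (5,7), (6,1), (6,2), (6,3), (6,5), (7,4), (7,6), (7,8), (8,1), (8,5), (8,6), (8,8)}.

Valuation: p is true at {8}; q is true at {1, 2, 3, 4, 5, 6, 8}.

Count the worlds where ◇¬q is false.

5

1: successors {1, 2, 5, 7}; ¬q there: 1:F, 2:F, 5:F, 7:T. ✓
2: successors {2, 3, 6}; ¬q there: 2:F, 3:F, 6:F. ✗
3: successors {5, 7}; ¬q there: 5:F, 7:T. ✓
4: successors {4, 5, 6}; ¬q there: 4:F, 5:F, 6:F. ✗
5: successors {2, 3, 7}; ¬q there: 2:F, 3:F, 7:T. ✓
6: successors {1, 2, 3, 5}; ¬q there: 1:F, 2:F, 3:F, 5:F. ✗
7: successors {4, 6, 8}; ¬q there: 4:F, 6:F, 8:F. ✗
8: successors {1, 5, 6, 8}; ¬q there: 1:F, 5:F, 6:F, 8:F. ✗
Satisfying worlds: {1, 3, 5}.
So ◇¬q fails at the other 5 worlds.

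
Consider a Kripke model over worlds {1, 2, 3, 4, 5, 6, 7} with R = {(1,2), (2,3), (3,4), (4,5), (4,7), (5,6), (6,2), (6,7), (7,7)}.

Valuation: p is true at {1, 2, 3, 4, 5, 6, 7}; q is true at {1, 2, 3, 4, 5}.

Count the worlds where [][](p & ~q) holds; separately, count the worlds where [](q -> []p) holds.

2 and 7

For [][](p & ~q):
1: successors {2}; [](p & ~q) there: 2:F. ✗
2: successors {3}; [](p & ~q) there: 3:F. ✗
3: successors {4}; [](p & ~q) there: 4:F. ✗
4: successors {5, 7}; [](p & ~q) there: 5:T, 7:T. ✓
5: successors {6}; [](p & ~q) there: 6:F. ✗
6: successors {2, 7}; [](p & ~q) there: 2:F, 7:T. ✗
7: successors {7}; [](p & ~q) there: 7:T. ✓
— 2 worlds.
For [](q -> []p):
1: successors {2}; q -> []p there: 2:T. ✓
2: successors {3}; q -> []p there: 3:T. ✓
3: successors {4}; q -> []p there: 4:T. ✓
4: successors {5, 7}; q -> []p there: 5:T, 7:T. ✓
5: successors {6}; q -> []p there: 6:T. ✓
6: successors {2, 7}; q -> []p there: 2:T, 7:T. ✓
7: successors {7}; q -> []p there: 7:T. ✓
— 7 worlds.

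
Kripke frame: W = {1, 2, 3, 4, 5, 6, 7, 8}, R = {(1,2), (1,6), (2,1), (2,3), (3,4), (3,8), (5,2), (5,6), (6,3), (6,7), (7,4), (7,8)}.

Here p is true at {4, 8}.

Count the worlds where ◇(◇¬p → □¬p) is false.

2

1: successors {2, 6}; ◇¬p → □¬p there: 2:T, 6:T. ✓
2: successors {1, 3}; ◇¬p → □¬p there: 1:T, 3:T. ✓
3: successors {4, 8}; ◇¬p → □¬p there: 4:T, 8:T. ✓
4: no successors, so ◇(◇¬p → □¬p) fails. ✗
5: successors {2, 6}; ◇¬p → □¬p there: 2:T, 6:T. ✓
6: successors {3, 7}; ◇¬p → □¬p there: 3:T, 7:T. ✓
7: successors {4, 8}; ◇¬p → □¬p there: 4:T, 8:T. ✓
8: no successors, so ◇(◇¬p → □¬p) fails. ✗
Satisfying worlds: {1, 2, 3, 5, 6, 7}.
So ◇(◇¬p → □¬p) fails at the other 2 worlds.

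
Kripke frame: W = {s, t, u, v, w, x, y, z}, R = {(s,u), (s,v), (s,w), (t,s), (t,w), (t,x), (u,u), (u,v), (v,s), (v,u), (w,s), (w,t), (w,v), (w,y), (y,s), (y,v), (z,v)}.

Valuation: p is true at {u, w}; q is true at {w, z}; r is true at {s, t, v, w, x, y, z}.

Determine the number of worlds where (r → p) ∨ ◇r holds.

s: r → p is F, ◇r is T. ✓
t: r → p is F, ◇r is T. ✓
u: r → p is T, ◇r is T. ✓
v: r → p is F, ◇r is T. ✓
w: r → p is T, ◇r is T. ✓
x: r → p is F, ◇r is F. ✗
y: r → p is F, ◇r is T. ✓
z: r → p is F, ◇r is T. ✓
Satisfying worlds: {s, t, u, v, w, y, z}.

7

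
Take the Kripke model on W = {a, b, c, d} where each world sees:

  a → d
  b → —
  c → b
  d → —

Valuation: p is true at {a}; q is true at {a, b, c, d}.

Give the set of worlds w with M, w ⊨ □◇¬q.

{b, d}

a: successors {d}; ◇¬q there: d:F. ✗
b: no successors, so □◇¬q holds vacuously. ✓
c: successors {b}; ◇¬q there: b:F. ✗
d: no successors, so □◇¬q holds vacuously. ✓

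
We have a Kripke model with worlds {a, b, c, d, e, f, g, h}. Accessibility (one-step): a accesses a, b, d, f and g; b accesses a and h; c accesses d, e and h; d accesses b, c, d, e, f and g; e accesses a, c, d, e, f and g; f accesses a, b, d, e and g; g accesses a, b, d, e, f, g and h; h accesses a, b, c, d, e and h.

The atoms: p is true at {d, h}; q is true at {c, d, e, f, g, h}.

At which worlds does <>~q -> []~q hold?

{c}

a: <>~q is T, []~q is F. ✗
b: <>~q is T, []~q is F. ✗
c: <>~q is F, []~q is F. ✓
d: <>~q is T, []~q is F. ✗
e: <>~q is T, []~q is F. ✗
f: <>~q is T, []~q is F. ✗
g: <>~q is T, []~q is F. ✗
h: <>~q is T, []~q is F. ✗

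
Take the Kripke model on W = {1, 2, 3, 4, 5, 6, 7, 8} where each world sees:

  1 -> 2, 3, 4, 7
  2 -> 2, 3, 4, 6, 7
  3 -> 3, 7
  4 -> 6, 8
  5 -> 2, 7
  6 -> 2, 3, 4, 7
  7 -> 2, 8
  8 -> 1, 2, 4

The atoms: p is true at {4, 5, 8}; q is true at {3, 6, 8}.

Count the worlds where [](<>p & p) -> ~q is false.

0

1: [](<>p & p) is F, ~q is T. ✓
2: [](<>p & p) is F, ~q is T. ✓
3: [](<>p & p) is F, ~q is F. ✓
4: [](<>p & p) is F, ~q is T. ✓
5: [](<>p & p) is F, ~q is T. ✓
6: [](<>p & p) is F, ~q is F. ✓
7: [](<>p & p) is F, ~q is T. ✓
8: [](<>p & p) is F, ~q is F. ✓
Satisfying worlds: {1, 2, 3, 4, 5, 6, 7, 8}.
So [](<>p & p) -> ~q fails at the other 0 worlds.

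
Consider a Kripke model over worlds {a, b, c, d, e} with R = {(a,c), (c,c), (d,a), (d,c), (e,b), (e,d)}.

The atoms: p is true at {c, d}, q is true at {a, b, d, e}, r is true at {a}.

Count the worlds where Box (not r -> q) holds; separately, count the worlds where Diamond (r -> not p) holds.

For Box (not r -> q):
a: successors {c}; not r -> q there: c:F. ✗
b: no successors, so Box (not r -> q) holds vacuously. ✓
c: successors {c}; not r -> q there: c:F. ✗
d: successors {a, c}; not r -> q there: a:T, c:F. ✗
e: successors {b, d}; not r -> q there: b:T, d:T. ✓
— 2 worlds.
For Diamond (r -> not p):
a: successors {c}; r -> not p there: c:T. ✓
b: no successors, so Diamond (r -> not p) fails. ✗
c: successors {c}; r -> not p there: c:T. ✓
d: successors {a, c}; r -> not p there: a:T, c:T. ✓
e: successors {b, d}; r -> not p there: b:T, d:T. ✓
— 4 worlds.

2 and 4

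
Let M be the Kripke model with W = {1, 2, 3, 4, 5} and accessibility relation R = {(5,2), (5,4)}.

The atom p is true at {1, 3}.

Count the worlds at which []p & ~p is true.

1: []p is T, ~p is F. ✗
2: []p is T, ~p is T. ✓
3: []p is T, ~p is F. ✗
4: []p is T, ~p is T. ✓
5: []p is F, ~p is T. ✗
Satisfying worlds: {2, 4}.

2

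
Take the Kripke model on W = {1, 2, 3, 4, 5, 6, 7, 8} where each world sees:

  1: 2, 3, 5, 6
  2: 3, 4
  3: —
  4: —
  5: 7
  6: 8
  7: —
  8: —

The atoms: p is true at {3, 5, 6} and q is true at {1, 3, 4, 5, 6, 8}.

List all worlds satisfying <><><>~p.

∅

1: successors {2, 3, 5, 6}; <><>~p there: 2:F, 3:F, 5:F, 6:F. ✗
2: successors {3, 4}; <><>~p there: 3:F, 4:F. ✗
3: no successors, so <><><>~p fails. ✗
4: no successors, so <><><>~p fails. ✗
5: successors {7}; <><>~p there: 7:F. ✗
6: successors {8}; <><>~p there: 8:F. ✗
7: no successors, so <><><>~p fails. ✗
8: no successors, so <><><>~p fails. ✗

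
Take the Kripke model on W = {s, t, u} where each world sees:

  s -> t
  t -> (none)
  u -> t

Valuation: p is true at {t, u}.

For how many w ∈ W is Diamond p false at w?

s: successors {t}; p there: t:T. ✓
t: no successors, so Diamond p fails. ✗
u: successors {t}; p there: t:T. ✓
Satisfying worlds: {s, u}.
So Diamond p fails at the other 1 world.

1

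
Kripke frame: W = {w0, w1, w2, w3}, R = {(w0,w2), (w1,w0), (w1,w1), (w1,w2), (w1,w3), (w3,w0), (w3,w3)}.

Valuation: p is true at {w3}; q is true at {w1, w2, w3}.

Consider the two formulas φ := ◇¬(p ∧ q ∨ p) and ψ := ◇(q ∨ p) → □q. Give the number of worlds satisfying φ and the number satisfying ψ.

For ◇¬(p ∧ q ∨ p):
w0: successors {w2}; ¬(p ∧ q ∨ p) there: w2:T. ✓
w1: successors {w0, w1, w2, w3}; ¬(p ∧ q ∨ p) there: w0:T, w1:T, w2:T, w3:F. ✓
w2: no successors, so ◇¬(p ∧ q ∨ p) fails. ✗
w3: successors {w0, w3}; ¬(p ∧ q ∨ p) there: w0:T, w3:F. ✓
— 3 worlds.
For ◇(q ∨ p) → □q:
w0: ◇(q ∨ p) is T, □q is T. ✓
w1: ◇(q ∨ p) is T, □q is F. ✗
w2: ◇(q ∨ p) is F, □q is T. ✓
w3: ◇(q ∨ p) is T, □q is F. ✗
— 2 worlds.

3 and 2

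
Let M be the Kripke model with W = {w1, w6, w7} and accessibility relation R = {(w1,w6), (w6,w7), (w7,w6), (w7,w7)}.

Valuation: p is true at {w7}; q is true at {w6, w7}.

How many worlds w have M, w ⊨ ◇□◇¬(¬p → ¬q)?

2

w1: successors {w6}; □◇¬(¬p → ¬q) there: w6:T. ✓
w6: successors {w7}; □◇¬(¬p → ¬q) there: w7:F. ✗
w7: successors {w6, w7}; □◇¬(¬p → ¬q) there: w6:T, w7:F. ✓
Satisfying worlds: {w1, w7}.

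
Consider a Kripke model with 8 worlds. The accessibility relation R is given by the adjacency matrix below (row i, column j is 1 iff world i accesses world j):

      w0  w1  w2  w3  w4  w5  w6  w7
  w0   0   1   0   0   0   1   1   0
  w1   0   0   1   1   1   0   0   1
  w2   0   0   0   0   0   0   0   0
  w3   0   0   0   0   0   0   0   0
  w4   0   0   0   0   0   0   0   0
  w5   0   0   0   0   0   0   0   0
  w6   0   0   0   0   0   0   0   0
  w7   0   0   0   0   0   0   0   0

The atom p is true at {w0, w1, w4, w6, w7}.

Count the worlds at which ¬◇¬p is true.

w0: ◇¬p is T. ✗
w1: ◇¬p is T. ✗
w2: ◇¬p is F. ✓
w3: ◇¬p is F. ✓
w4: ◇¬p is F. ✓
w5: ◇¬p is F. ✓
w6: ◇¬p is F. ✓
w7: ◇¬p is F. ✓
Satisfying worlds: {w2, w3, w4, w5, w6, w7}.

6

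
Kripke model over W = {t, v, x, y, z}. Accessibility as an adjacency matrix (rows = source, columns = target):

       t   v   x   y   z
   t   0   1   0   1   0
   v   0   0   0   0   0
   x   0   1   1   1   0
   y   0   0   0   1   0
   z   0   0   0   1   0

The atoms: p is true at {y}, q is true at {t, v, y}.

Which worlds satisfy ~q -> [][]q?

t: ~q is F, [][]q is T. ✓
v: ~q is F, [][]q is T. ✓
x: ~q is T, [][]q is F. ✗
y: ~q is F, [][]q is T. ✓
z: ~q is T, [][]q is T. ✓

{t, v, y, z}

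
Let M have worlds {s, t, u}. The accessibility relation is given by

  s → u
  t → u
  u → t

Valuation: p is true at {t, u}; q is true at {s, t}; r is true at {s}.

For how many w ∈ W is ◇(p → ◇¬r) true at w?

3

s: successors {u}; p → ◇¬r there: u:T. ✓
t: successors {u}; p → ◇¬r there: u:T. ✓
u: successors {t}; p → ◇¬r there: t:T. ✓
Satisfying worlds: {s, t, u}.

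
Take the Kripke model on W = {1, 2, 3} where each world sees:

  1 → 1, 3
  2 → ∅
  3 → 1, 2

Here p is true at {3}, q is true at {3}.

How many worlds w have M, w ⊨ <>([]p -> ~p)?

1: successors {1, 3}; []p -> ~p there: 1:T, 3:T. ✓
2: no successors, so <>([]p -> ~p) fails. ✗
3: successors {1, 2}; []p -> ~p there: 1:T, 2:T. ✓
Satisfying worlds: {1, 3}.

2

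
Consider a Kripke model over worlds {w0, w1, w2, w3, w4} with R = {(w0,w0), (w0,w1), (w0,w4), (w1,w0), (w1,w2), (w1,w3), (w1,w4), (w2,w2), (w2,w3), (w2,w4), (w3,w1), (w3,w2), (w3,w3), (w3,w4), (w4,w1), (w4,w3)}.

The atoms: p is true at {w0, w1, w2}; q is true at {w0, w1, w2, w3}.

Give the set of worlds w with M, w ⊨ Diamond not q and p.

w0: Diamond not q is T, p is T. ✓
w1: Diamond not q is T, p is T. ✓
w2: Diamond not q is T, p is T. ✓
w3: Diamond not q is T, p is F. ✗
w4: Diamond not q is F, p is F. ✗

{w0, w1, w2}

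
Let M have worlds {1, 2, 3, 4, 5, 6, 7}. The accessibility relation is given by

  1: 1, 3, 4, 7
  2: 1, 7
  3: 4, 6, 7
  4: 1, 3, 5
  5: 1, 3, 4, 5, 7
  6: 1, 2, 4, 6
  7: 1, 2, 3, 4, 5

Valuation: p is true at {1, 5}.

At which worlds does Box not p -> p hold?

{1, 2, 4, 5, 6, 7}

1: Box not p is F, p is T. ✓
2: Box not p is F, p is F. ✓
3: Box not p is T, p is F. ✗
4: Box not p is F, p is F. ✓
5: Box not p is F, p is T. ✓
6: Box not p is F, p is F. ✓
7: Box not p is F, p is F. ✓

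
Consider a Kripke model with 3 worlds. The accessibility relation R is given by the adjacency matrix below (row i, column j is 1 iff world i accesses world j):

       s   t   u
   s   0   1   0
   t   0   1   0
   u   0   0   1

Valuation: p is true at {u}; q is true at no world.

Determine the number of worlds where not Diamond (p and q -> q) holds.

0

s: Diamond (p and q -> q) is T. ✗
t: Diamond (p and q -> q) is T. ✗
u: Diamond (p and q -> q) is T. ✗
Satisfying worlds: ∅.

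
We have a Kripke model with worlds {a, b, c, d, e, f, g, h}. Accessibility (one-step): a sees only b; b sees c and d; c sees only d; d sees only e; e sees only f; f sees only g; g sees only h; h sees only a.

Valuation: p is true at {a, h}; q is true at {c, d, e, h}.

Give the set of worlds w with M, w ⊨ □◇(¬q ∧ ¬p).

{d, e, h}

a: successors {b}; ◇(¬q ∧ ¬p) there: b:F. ✗
b: successors {c, d}; ◇(¬q ∧ ¬p) there: c:F, d:F. ✗
c: successors {d}; ◇(¬q ∧ ¬p) there: d:F. ✗
d: successors {e}; ◇(¬q ∧ ¬p) there: e:T. ✓
e: successors {f}; ◇(¬q ∧ ¬p) there: f:T. ✓
f: successors {g}; ◇(¬q ∧ ¬p) there: g:F. ✗
g: successors {h}; ◇(¬q ∧ ¬p) there: h:F. ✗
h: successors {a}; ◇(¬q ∧ ¬p) there: a:T. ✓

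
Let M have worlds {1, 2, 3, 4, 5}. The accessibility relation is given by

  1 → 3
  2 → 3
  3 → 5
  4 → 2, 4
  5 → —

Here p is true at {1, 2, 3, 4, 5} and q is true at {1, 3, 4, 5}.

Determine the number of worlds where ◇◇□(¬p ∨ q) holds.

3

1: successors {3}; ◇□(¬p ∨ q) there: 3:T. ✓
2: successors {3}; ◇□(¬p ∨ q) there: 3:T. ✓
3: successors {5}; ◇□(¬p ∨ q) there: 5:F. ✗
4: successors {2, 4}; ◇□(¬p ∨ q) there: 2:T, 4:T. ✓
5: no successors, so ◇◇□(¬p ∨ q) fails. ✗
Satisfying worlds: {1, 2, 4}.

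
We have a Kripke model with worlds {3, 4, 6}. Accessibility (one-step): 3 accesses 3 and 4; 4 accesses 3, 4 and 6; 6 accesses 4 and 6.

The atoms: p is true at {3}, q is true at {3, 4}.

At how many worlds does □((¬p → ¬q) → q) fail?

2

3: successors {3, 4}; (¬p → ¬q) → q there: 3:T, 4:T. ✓
4: successors {3, 4, 6}; (¬p → ¬q) → q there: 3:T, 4:T, 6:F. ✗
6: successors {4, 6}; (¬p → ¬q) → q there: 4:T, 6:F. ✗
Satisfying worlds: {3}.
So □((¬p → ¬q) → q) fails at the other 2 worlds.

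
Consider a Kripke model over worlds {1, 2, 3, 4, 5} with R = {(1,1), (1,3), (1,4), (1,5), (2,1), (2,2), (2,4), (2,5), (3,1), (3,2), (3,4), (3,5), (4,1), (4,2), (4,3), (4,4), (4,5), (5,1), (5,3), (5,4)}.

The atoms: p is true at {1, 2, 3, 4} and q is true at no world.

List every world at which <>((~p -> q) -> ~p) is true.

1: successors {1, 3, 4, 5}; (~p -> q) -> ~p there: 1:F, 3:F, 4:F, 5:T. ✓
2: successors {1, 2, 4, 5}; (~p -> q) -> ~p there: 1:F, 2:F, 4:F, 5:T. ✓
3: successors {1, 2, 4, 5}; (~p -> q) -> ~p there: 1:F, 2:F, 4:F, 5:T. ✓
4: successors {1, 2, 3, 4, 5}; (~p -> q) -> ~p there: 1:F, 2:F, 3:F, 4:F, 5:T. ✓
5: successors {1, 3, 4}; (~p -> q) -> ~p there: 1:F, 3:F, 4:F. ✗

{1, 2, 3, 4}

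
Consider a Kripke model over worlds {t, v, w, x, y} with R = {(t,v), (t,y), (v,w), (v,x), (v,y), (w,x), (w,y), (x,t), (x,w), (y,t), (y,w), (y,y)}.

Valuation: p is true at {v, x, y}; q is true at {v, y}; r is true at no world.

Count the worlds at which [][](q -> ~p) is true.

t: successors {v, y}; [](q -> ~p) there: v:F, y:F. ✗
v: successors {w, x, y}; [](q -> ~p) there: w:F, x:T, y:F. ✗
w: successors {x, y}; [](q -> ~p) there: x:T, y:F. ✗
x: successors {t, w}; [](q -> ~p) there: t:F, w:F. ✗
y: successors {t, w, y}; [](q -> ~p) there: t:F, w:F, y:F. ✗
Satisfying worlds: ∅.

0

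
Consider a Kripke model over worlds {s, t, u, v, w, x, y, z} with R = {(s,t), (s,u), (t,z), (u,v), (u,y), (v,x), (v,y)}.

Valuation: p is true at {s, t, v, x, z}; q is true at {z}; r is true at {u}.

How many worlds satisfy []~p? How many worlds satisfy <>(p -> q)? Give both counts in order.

4 and 4

For []~p:
s: successors {t, u}; ~p there: t:F, u:T. ✗
t: successors {z}; ~p there: z:F. ✗
u: successors {v, y}; ~p there: v:F, y:T. ✗
v: successors {x, y}; ~p there: x:F, y:T. ✗
w: no successors, so []~p holds vacuously. ✓
x: no successors, so []~p holds vacuously. ✓
y: no successors, so []~p holds vacuously. ✓
z: no successors, so []~p holds vacuously. ✓
— 4 worlds.
For <>(p -> q):
s: successors {t, u}; p -> q there: t:F, u:T. ✓
t: successors {z}; p -> q there: z:T. ✓
u: successors {v, y}; p -> q there: v:F, y:T. ✓
v: successors {x, y}; p -> q there: x:F, y:T. ✓
w: no successors, so <>(p -> q) fails. ✗
x: no successors, so <>(p -> q) fails. ✗
y: no successors, so <>(p -> q) fails. ✗
z: no successors, so <>(p -> q) fails. ✗
— 4 worlds.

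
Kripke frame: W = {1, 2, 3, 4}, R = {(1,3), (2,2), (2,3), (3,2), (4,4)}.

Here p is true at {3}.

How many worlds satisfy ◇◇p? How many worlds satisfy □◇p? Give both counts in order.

For ◇◇p:
1: successors {3}; ◇p there: 3:F. ✗
2: successors {2, 3}; ◇p there: 2:T, 3:F. ✓
3: successors {2}; ◇p there: 2:T. ✓
4: successors {4}; ◇p there: 4:F. ✗
— 2 worlds.
For □◇p:
1: successors {3}; ◇p there: 3:F. ✗
2: successors {2, 3}; ◇p there: 2:T, 3:F. ✗
3: successors {2}; ◇p there: 2:T. ✓
4: successors {4}; ◇p there: 4:F. ✗
— 1 world.

2 and 1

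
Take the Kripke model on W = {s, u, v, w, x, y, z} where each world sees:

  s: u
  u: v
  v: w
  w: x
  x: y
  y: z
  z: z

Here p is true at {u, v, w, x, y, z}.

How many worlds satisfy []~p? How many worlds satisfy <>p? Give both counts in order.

0 and 7

For []~p:
s: successors {u}; ~p there: u:F. ✗
u: successors {v}; ~p there: v:F. ✗
v: successors {w}; ~p there: w:F. ✗
w: successors {x}; ~p there: x:F. ✗
x: successors {y}; ~p there: y:F. ✗
y: successors {z}; ~p there: z:F. ✗
z: successors {z}; ~p there: z:F. ✗
— 0 worlds.
For <>p:
s: successors {u}; p there: u:T. ✓
u: successors {v}; p there: v:T. ✓
v: successors {w}; p there: w:T. ✓
w: successors {x}; p there: x:T. ✓
x: successors {y}; p there: y:T. ✓
y: successors {z}; p there: z:T. ✓
z: successors {z}; p there: z:T. ✓
— 7 worlds.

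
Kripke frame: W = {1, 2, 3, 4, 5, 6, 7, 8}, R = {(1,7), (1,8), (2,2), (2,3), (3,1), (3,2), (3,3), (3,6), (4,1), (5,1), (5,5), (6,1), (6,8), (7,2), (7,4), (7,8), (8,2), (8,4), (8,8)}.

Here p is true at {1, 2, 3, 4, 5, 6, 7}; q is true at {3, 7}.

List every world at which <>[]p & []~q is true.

{5, 7, 8}

1: <>[]p is F, []~q is F. ✗
2: <>[]p is T, []~q is F. ✗
3: <>[]p is T, []~q is F. ✗
4: <>[]p is F, []~q is T. ✗
5: <>[]p is T, []~q is T. ✓
6: <>[]p is F, []~q is T. ✗
7: <>[]p is T, []~q is T. ✓
8: <>[]p is T, []~q is T. ✓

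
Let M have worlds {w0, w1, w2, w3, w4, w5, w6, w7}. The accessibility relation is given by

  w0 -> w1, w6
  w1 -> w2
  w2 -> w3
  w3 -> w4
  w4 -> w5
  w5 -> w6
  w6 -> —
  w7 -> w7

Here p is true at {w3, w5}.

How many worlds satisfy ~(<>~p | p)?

3

w0: <>~p | p is T. ✗
w1: <>~p | p is T. ✗
w2: <>~p | p is F. ✓
w3: <>~p | p is T. ✗
w4: <>~p | p is F. ✓
w5: <>~p | p is T. ✗
w6: <>~p | p is F. ✓
w7: <>~p | p is T. ✗
Satisfying worlds: {w2, w4, w6}.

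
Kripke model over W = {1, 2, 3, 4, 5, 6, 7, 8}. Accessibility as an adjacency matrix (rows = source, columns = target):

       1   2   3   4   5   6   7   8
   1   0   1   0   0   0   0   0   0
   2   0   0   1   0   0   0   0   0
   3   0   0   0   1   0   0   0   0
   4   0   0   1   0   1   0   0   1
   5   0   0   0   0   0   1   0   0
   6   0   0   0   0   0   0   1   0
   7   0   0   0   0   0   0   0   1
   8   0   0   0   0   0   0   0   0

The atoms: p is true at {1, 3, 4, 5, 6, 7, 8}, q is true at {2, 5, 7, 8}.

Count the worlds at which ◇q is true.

4

1: successors {2}; q there: 2:T. ✓
2: successors {3}; q there: 3:F. ✗
3: successors {4}; q there: 4:F. ✗
4: successors {3, 5, 8}; q there: 3:F, 5:T, 8:T. ✓
5: successors {6}; q there: 6:F. ✗
6: successors {7}; q there: 7:T. ✓
7: successors {8}; q there: 8:T. ✓
8: no successors, so ◇q fails. ✗
Satisfying worlds: {1, 4, 6, 7}.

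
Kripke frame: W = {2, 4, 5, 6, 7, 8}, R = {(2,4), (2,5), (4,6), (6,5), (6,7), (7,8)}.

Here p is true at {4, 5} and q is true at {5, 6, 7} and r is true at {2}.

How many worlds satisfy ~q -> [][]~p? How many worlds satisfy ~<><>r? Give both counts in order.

For ~q -> [][]~p:
2: ~q is T, [][]~p is T. ✓
4: ~q is T, [][]~p is F. ✗
5: ~q is F, [][]~p is T. ✓
6: ~q is F, [][]~p is T. ✓
7: ~q is F, [][]~p is T. ✓
8: ~q is T, [][]~p is T. ✓
— 5 worlds.
For ~<><>r:
2: <><>r is F. ✓
4: <><>r is F. ✓
5: <><>r is F. ✓
6: <><>r is F. ✓
7: <><>r is F. ✓
8: <><>r is F. ✓
— 6 worlds.

5 and 6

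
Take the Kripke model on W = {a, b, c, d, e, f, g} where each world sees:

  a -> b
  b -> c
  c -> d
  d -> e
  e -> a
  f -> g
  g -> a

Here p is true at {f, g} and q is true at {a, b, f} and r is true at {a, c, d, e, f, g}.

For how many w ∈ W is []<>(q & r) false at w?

a: successors {b}; <>(q & r) there: b:F. ✗
b: successors {c}; <>(q & r) there: c:F. ✗
c: successors {d}; <>(q & r) there: d:F. ✗
d: successors {e}; <>(q & r) there: e:T. ✓
e: successors {a}; <>(q & r) there: a:F. ✗
f: successors {g}; <>(q & r) there: g:T. ✓
g: successors {a}; <>(q & r) there: a:F. ✗
Satisfying worlds: {d, f}.
So []<>(q & r) fails at the other 5 worlds.

5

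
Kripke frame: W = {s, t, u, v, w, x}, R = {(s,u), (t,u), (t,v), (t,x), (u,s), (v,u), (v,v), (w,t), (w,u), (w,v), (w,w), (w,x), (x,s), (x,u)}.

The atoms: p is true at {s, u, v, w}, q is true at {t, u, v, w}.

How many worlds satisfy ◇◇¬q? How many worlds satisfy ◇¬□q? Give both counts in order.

For ◇◇¬q:
s: successors {u}; ◇¬q there: u:T. ✓
t: successors {u, v, x}; ◇¬q there: u:T, v:F, x:T. ✓
u: successors {s}; ◇¬q there: s:F. ✗
v: successors {u, v}; ◇¬q there: u:T, v:F. ✓
w: successors {t, u, v, w, x}; ◇¬q there: t:T, u:T, v:F, w:T, x:T. ✓
x: successors {s, u}; ◇¬q there: s:F, u:T. ✓
— 5 worlds.
For ◇¬□q:
s: successors {u}; ¬□q there: u:T. ✓
t: successors {u, v, x}; ¬□q there: u:T, v:F, x:T. ✓
u: successors {s}; ¬□q there: s:F. ✗
v: successors {u, v}; ¬□q there: u:T, v:F. ✓
w: successors {t, u, v, w, x}; ¬□q there: t:T, u:T, v:F, w:T, x:T. ✓
x: successors {s, u}; ¬□q there: s:F, u:T. ✓
— 5 worlds.

5 and 5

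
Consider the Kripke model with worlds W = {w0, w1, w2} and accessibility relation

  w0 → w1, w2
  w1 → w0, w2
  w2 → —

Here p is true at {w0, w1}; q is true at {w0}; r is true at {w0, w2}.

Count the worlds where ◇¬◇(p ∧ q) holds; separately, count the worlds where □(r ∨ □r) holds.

For ◇¬◇(p ∧ q):
w0: successors {w1, w2}; ¬◇(p ∧ q) there: w1:F, w2:T. ✓
w1: successors {w0, w2}; ¬◇(p ∧ q) there: w0:T, w2:T. ✓
w2: no successors, so ◇¬◇(p ∧ q) fails. ✗
— 2 worlds.
For □(r ∨ □r):
w0: successors {w1, w2}; r ∨ □r there: w1:T, w2:T. ✓
w1: successors {w0, w2}; r ∨ □r there: w0:T, w2:T. ✓
w2: no successors, so □(r ∨ □r) holds vacuously. ✓
— 3 worlds.

2 and 3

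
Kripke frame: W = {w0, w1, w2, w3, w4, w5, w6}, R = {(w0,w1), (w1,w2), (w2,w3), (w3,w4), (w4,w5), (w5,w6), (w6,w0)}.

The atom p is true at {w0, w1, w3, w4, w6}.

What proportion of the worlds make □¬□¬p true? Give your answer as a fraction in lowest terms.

w0: successors {w1}; ¬□¬p there: w1:F. ✗
w1: successors {w2}; ¬□¬p there: w2:T. ✓
w2: successors {w3}; ¬□¬p there: w3:T. ✓
w3: successors {w4}; ¬□¬p there: w4:F. ✗
w4: successors {w5}; ¬□¬p there: w5:T. ✓
w5: successors {w6}; ¬□¬p there: w6:T. ✓
w6: successors {w0}; ¬□¬p there: w0:T. ✓
That's 5 of 7 worlds, so 5/7.

5/7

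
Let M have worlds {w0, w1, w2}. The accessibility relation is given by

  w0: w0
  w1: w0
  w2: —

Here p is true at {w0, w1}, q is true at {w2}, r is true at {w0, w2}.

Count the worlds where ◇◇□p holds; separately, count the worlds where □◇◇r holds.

For ◇◇□p:
w0: successors {w0}; ◇□p there: w0:T. ✓
w1: successors {w0}; ◇□p there: w0:T. ✓
w2: no successors, so ◇◇□p fails. ✗
— 2 worlds.
For □◇◇r:
w0: successors {w0}; ◇◇r there: w0:T. ✓
w1: successors {w0}; ◇◇r there: w0:T. ✓
w2: no successors, so □◇◇r holds vacuously. ✓
— 3 worlds.

2 and 3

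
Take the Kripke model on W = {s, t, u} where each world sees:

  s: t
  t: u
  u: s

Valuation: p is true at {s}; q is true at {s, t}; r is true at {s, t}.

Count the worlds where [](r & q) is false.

1

s: successors {t}; r & q there: t:T. ✓
t: successors {u}; r & q there: u:F. ✗
u: successors {s}; r & q there: s:T. ✓
Satisfying worlds: {s, u}.
So [](r & q) fails at the other 1 world.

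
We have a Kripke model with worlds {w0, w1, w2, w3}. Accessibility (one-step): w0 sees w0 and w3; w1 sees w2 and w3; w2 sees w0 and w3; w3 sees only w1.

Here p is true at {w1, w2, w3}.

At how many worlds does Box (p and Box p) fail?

w0: successors {w0, w3}; p and Box p there: w0:F, w3:T. ✗
w1: successors {w2, w3}; p and Box p there: w2:F, w3:T. ✗
w2: successors {w0, w3}; p and Box p there: w0:F, w3:T. ✗
w3: successors {w1}; p and Box p there: w1:T. ✓
Satisfying worlds: {w3}.
So Box (p and Box p) fails at the other 3 worlds.

3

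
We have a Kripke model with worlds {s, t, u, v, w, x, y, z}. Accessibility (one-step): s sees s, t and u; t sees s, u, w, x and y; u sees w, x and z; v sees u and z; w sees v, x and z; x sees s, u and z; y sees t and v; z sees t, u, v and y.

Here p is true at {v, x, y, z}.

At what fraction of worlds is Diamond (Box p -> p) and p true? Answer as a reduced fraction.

1/2

s: Diamond (Box p -> p) is T, p is F. ✗
t: Diamond (Box p -> p) is T, p is F. ✗
u: Diamond (Box p -> p) is T, p is F. ✗
v: Diamond (Box p -> p) is T, p is T. ✓
w: Diamond (Box p -> p) is T, p is F. ✗
x: Diamond (Box p -> p) is T, p is T. ✓
y: Diamond (Box p -> p) is T, p is T. ✓
z: Diamond (Box p -> p) is T, p is T. ✓
That's 4 of 8 worlds, so 4/8 = 1/2.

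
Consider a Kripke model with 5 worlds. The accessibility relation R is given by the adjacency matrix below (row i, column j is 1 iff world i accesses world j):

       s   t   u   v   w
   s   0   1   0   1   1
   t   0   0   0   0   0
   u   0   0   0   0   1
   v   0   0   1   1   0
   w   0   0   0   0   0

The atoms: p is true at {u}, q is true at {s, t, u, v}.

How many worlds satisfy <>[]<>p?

2

s: successors {t, v, w}; []<>p there: t:T, v:F, w:T. ✓
t: no successors, so <>[]<>p fails. ✗
u: successors {w}; []<>p there: w:T. ✓
v: successors {u, v}; []<>p there: u:F, v:F. ✗
w: no successors, so <>[]<>p fails. ✗
Satisfying worlds: {s, u}.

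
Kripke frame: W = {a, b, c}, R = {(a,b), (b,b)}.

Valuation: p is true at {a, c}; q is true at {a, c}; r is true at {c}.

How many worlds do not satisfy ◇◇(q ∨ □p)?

3

a: successors {b}; ◇(q ∨ □p) there: b:F. ✗
b: successors {b}; ◇(q ∨ □p) there: b:F. ✗
c: no successors, so ◇◇(q ∨ □p) fails. ✗
Satisfying worlds: ∅.
So ◇◇(q ∨ □p) fails at the other 3 worlds.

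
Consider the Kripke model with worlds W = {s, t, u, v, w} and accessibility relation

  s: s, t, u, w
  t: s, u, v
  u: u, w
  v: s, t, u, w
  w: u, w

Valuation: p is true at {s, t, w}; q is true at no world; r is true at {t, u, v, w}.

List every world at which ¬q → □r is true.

{u, w}

s: ¬q is T, □r is F. ✗
t: ¬q is T, □r is F. ✗
u: ¬q is T, □r is T. ✓
v: ¬q is T, □r is F. ✗
w: ¬q is T, □r is T. ✓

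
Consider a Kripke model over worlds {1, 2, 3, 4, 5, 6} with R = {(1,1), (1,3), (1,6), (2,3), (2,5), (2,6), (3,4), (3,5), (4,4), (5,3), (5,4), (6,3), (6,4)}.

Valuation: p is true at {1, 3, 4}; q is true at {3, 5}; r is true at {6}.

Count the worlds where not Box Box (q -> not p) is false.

1: Box Box (q -> not p) is F. ✓
2: Box Box (q -> not p) is F. ✓
3: Box Box (q -> not p) is F. ✓
4: Box Box (q -> not p) is T. ✗
5: Box Box (q -> not p) is T. ✗
6: Box Box (q -> not p) is T. ✗
Satisfying worlds: {1, 2, 3}.
So not Box Box (q -> not p) fails at the other 3 worlds.

3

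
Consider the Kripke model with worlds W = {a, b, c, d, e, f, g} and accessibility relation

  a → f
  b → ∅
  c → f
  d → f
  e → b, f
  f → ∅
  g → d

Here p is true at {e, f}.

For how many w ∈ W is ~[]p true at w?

2

a: []p is T. ✗
b: []p is T. ✗
c: []p is T. ✗
d: []p is T. ✗
e: []p is F. ✓
f: []p is T. ✗
g: []p is F. ✓
Satisfying worlds: {e, g}.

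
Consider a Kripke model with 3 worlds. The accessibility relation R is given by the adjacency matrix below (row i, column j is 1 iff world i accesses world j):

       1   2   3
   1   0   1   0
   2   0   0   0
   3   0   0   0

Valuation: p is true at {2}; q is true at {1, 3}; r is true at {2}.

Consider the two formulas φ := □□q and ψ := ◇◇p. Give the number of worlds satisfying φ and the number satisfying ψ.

For □□q:
1: successors {2}; □q there: 2:T. ✓
2: no successors, so □□q holds vacuously. ✓
3: no successors, so □□q holds vacuously. ✓
— 3 worlds.
For ◇◇p:
1: successors {2}; ◇p there: 2:F. ✗
2: no successors, so ◇◇p fails. ✗
3: no successors, so ◇◇p fails. ✗
— 0 worlds.

3 and 0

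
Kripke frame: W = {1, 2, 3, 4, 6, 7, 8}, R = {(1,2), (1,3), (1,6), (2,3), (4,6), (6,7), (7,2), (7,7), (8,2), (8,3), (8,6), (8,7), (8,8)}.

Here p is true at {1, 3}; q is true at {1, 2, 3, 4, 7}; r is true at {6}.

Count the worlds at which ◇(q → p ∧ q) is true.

1: successors {2, 3, 6}; q → p ∧ q there: 2:F, 3:T, 6:T. ✓
2: successors {3}; q → p ∧ q there: 3:T. ✓
3: no successors, so ◇(q → p ∧ q) fails. ✗
4: successors {6}; q → p ∧ q there: 6:T. ✓
6: successors {7}; q → p ∧ q there: 7:F. ✗
7: successors {2, 7}; q → p ∧ q there: 2:F, 7:F. ✗
8: successors {2, 3, 6, 7, 8}; q → p ∧ q there: 2:F, 3:T, 6:T, 7:F, 8:T. ✓
Satisfying worlds: {1, 2, 4, 8}.

4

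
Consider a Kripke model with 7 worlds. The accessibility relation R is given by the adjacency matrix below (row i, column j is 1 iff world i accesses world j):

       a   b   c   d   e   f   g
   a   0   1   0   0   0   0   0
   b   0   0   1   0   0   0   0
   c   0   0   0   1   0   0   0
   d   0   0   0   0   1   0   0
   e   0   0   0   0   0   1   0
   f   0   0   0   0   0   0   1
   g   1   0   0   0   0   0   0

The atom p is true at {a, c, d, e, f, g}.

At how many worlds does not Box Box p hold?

1

a: Box Box p is T. ✗
b: Box Box p is T. ✗
c: Box Box p is T. ✗
d: Box Box p is T. ✗
e: Box Box p is T. ✗
f: Box Box p is T. ✗
g: Box Box p is F. ✓
Satisfying worlds: {g}.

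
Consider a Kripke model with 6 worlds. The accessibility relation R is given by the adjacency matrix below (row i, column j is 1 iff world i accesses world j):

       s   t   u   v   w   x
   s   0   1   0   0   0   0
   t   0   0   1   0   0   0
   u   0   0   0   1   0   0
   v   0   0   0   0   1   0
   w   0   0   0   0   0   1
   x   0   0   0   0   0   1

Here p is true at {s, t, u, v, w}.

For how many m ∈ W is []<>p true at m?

3

s: successors {t}; <>p there: t:T. ✓
t: successors {u}; <>p there: u:T. ✓
u: successors {v}; <>p there: v:T. ✓
v: successors {w}; <>p there: w:F. ✗
w: successors {x}; <>p there: x:F. ✗
x: successors {x}; <>p there: x:F. ✗
Satisfying worlds: {s, t, u}.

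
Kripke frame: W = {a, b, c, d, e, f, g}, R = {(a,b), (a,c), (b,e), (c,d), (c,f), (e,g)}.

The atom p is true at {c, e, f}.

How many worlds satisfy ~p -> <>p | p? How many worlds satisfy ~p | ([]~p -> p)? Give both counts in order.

5 and 7

For ~p -> <>p | p:
a: ~p is T, <>p | p is T. ✓
b: ~p is T, <>p | p is T. ✓
c: ~p is F, <>p | p is T. ✓
d: ~p is T, <>p | p is F. ✗
e: ~p is F, <>p | p is T. ✓
f: ~p is F, <>p | p is T. ✓
g: ~p is T, <>p | p is F. ✗
— 5 worlds.
For ~p | ([]~p -> p):
a: ~p is T, []~p -> p is T. ✓
b: ~p is T, []~p -> p is T. ✓
c: ~p is F, []~p -> p is T. ✓
d: ~p is T, []~p -> p is F. ✓
e: ~p is F, []~p -> p is T. ✓
f: ~p is F, []~p -> p is T. ✓
g: ~p is T, []~p -> p is F. ✓
— 7 worlds.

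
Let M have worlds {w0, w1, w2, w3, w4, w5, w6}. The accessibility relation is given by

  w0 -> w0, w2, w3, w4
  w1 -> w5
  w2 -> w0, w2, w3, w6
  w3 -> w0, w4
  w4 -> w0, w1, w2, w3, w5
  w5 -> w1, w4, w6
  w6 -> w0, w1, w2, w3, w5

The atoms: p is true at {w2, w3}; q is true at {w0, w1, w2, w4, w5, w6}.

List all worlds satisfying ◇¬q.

{w0, w2, w4, w6}

w0: successors {w0, w2, w3, w4}; ¬q there: w0:F, w2:F, w3:T, w4:F. ✓
w1: successors {w5}; ¬q there: w5:F. ✗
w2: successors {w0, w2, w3, w6}; ¬q there: w0:F, w2:F, w3:T, w6:F. ✓
w3: successors {w0, w4}; ¬q there: w0:F, w4:F. ✗
w4: successors {w0, w1, w2, w3, w5}; ¬q there: w0:F, w1:F, w2:F, w3:T, w5:F. ✓
w5: successors {w1, w4, w6}; ¬q there: w1:F, w4:F, w6:F. ✗
w6: successors {w0, w1, w2, w3, w5}; ¬q there: w0:F, w1:F, w2:F, w3:T, w5:F. ✓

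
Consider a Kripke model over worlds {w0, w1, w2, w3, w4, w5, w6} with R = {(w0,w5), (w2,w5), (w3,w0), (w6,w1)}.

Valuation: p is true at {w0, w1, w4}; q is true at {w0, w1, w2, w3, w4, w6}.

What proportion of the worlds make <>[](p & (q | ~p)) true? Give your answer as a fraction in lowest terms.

w0: successors {w5}; [](p & (q | ~p)) there: w5:T. ✓
w1: no successors, so <>[](p & (q | ~p)) fails. ✗
w2: successors {w5}; [](p & (q | ~p)) there: w5:T. ✓
w3: successors {w0}; [](p & (q | ~p)) there: w0:F. ✗
w4: no successors, so <>[](p & (q | ~p)) fails. ✗
w5: no successors, so <>[](p & (q | ~p)) fails. ✗
w6: successors {w1}; [](p & (q | ~p)) there: w1:T. ✓
That's 3 of 7 worlds, so 3/7.

3/7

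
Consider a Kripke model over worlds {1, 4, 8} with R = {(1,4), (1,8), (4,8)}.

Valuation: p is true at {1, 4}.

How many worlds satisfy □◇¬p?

1

1: successors {4, 8}; ◇¬p there: 4:T, 8:F. ✗
4: successors {8}; ◇¬p there: 8:F. ✗
8: no successors, so □◇¬p holds vacuously. ✓
Satisfying worlds: {8}.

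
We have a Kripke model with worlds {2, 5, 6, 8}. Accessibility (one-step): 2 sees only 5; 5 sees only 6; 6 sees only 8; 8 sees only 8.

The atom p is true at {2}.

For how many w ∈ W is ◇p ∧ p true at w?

2: ◇p is F, p is T. ✗
5: ◇p is F, p is F. ✗
6: ◇p is F, p is F. ✗
8: ◇p is F, p is F. ✗
Satisfying worlds: ∅.

0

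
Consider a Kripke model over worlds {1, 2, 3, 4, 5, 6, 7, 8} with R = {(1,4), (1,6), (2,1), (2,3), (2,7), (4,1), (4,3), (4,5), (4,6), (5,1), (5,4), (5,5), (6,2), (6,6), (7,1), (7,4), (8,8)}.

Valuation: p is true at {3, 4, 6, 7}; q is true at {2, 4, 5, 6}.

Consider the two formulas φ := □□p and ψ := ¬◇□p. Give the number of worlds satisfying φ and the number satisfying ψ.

For □□p:
1: successors {4, 6}; □p there: 4:F, 6:F. ✗
2: successors {1, 3, 7}; □p there: 1:T, 3:T, 7:F. ✗
3: no successors, so □□p holds vacuously. ✓
4: successors {1, 3, 5, 6}; □p there: 1:T, 3:T, 5:F, 6:F. ✗
5: successors {1, 4, 5}; □p there: 1:T, 4:F, 5:F. ✗
6: successors {2, 6}; □p there: 2:F, 6:F. ✗
7: successors {1, 4}; □p there: 1:T, 4:F. ✗
8: successors {8}; □p there: 8:F. ✗
— 1 world.
For ¬◇□p:
1: ◇□p is F. ✓
2: ◇□p is T. ✗
3: ◇□p is F. ✓
4: ◇□p is T. ✗
5: ◇□p is T. ✗
6: ◇□p is F. ✓
7: ◇□p is T. ✗
8: ◇□p is F. ✓
— 4 worlds.

1 and 4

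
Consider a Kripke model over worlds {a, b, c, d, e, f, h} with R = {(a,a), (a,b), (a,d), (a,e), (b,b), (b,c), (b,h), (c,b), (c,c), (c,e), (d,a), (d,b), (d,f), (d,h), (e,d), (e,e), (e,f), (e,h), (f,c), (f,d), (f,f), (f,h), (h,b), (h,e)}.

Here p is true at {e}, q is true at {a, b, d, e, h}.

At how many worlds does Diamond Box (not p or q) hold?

7

a: successors {a, b, d, e}; Box (not p or q) there: a:T, b:T, d:T, e:T. ✓
b: successors {b, c, h}; Box (not p or q) there: b:T, c:T, h:T. ✓
c: successors {b, c, e}; Box (not p or q) there: b:T, c:T, e:T. ✓
d: successors {a, b, f, h}; Box (not p or q) there: a:T, b:T, f:T, h:T. ✓
e: successors {d, e, f, h}; Box (not p or q) there: d:T, e:T, f:T, h:T. ✓
f: successors {c, d, f, h}; Box (not p or q) there: c:T, d:T, f:T, h:T. ✓
h: successors {b, e}; Box (not p or q) there: b:T, e:T. ✓
Satisfying worlds: {a, b, c, d, e, f, h}.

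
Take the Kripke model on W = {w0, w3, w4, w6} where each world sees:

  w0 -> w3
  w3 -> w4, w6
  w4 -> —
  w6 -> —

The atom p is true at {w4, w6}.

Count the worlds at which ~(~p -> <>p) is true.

w0: ~p -> <>p is F. ✓
w3: ~p -> <>p is T. ✗
w4: ~p -> <>p is T. ✗
w6: ~p -> <>p is T. ✗
Satisfying worlds: {w0}.

1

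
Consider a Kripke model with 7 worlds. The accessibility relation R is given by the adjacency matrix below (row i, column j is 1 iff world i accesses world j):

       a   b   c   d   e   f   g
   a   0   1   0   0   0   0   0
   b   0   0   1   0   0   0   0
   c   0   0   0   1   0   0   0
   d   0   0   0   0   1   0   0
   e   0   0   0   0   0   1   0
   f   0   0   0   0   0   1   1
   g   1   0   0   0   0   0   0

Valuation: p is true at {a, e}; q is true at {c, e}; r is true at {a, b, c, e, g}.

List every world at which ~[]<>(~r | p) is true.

a: []<>(~r | p) is F. ✓
b: []<>(~r | p) is T. ✗
c: []<>(~r | p) is T. ✗
d: []<>(~r | p) is T. ✗
e: []<>(~r | p) is T. ✗
f: []<>(~r | p) is T. ✗
g: []<>(~r | p) is F. ✓

{a, g}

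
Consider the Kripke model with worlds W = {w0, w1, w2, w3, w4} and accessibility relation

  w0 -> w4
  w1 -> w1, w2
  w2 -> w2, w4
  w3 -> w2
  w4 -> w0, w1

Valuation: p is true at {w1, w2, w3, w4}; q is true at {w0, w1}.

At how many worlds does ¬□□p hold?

2

w0: □□p is F. ✓
w1: □□p is T. ✗
w2: □□p is F. ✓
w3: □□p is T. ✗
w4: □□p is T. ✗
Satisfying worlds: {w0, w2}.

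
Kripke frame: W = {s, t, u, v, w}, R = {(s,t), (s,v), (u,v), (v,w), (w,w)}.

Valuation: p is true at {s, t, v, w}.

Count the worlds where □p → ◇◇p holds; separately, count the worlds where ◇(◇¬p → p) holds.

4 and 4

For □p → ◇◇p:
s: □p is T, ◇◇p is T. ✓
t: □p is T, ◇◇p is F. ✗
u: □p is T, ◇◇p is T. ✓
v: □p is T, ◇◇p is T. ✓
w: □p is T, ◇◇p is T. ✓
— 4 worlds.
For ◇(◇¬p → p):
s: successors {t, v}; ◇¬p → p there: t:T, v:T. ✓
t: no successors, so ◇(◇¬p → p) fails. ✗
u: successors {v}; ◇¬p → p there: v:T. ✓
v: successors {w}; ◇¬p → p there: w:T. ✓
w: successors {w}; ◇¬p → p there: w:T. ✓
— 4 worlds.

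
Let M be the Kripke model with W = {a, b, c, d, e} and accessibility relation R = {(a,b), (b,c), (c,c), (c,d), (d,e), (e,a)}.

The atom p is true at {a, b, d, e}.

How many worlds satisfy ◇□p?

a: successors {b}; □p there: b:F. ✗
b: successors {c}; □p there: c:F. ✗
c: successors {c, d}; □p there: c:F, d:T. ✓
d: successors {e}; □p there: e:T. ✓
e: successors {a}; □p there: a:T. ✓
Satisfying worlds: {c, d, e}.

3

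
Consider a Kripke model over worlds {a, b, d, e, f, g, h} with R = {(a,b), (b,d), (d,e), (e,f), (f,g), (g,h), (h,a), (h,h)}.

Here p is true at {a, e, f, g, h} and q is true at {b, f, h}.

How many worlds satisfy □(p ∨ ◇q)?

a: successors {b}; p ∨ ◇q there: b:F. ✗
b: successors {d}; p ∨ ◇q there: d:F. ✗
d: successors {e}; p ∨ ◇q there: e:T. ✓
e: successors {f}; p ∨ ◇q there: f:T. ✓
f: successors {g}; p ∨ ◇q there: g:T. ✓
g: successors {h}; p ∨ ◇q there: h:T. ✓
h: successors {a, h}; p ∨ ◇q there: a:T, h:T. ✓
Satisfying worlds: {d, e, f, g, h}.

5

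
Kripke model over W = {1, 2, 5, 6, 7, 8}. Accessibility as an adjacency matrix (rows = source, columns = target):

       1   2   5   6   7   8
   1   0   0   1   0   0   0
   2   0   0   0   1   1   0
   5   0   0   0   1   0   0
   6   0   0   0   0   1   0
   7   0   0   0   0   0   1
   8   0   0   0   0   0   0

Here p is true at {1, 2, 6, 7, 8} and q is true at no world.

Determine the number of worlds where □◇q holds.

1: successors {5}; ◇q there: 5:F. ✗
2: successors {6, 7}; ◇q there: 6:F, 7:F. ✗
5: successors {6}; ◇q there: 6:F. ✗
6: successors {7}; ◇q there: 7:F. ✗
7: successors {8}; ◇q there: 8:F. ✗
8: no successors, so □◇q holds vacuously. ✓
Satisfying worlds: {8}.

1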